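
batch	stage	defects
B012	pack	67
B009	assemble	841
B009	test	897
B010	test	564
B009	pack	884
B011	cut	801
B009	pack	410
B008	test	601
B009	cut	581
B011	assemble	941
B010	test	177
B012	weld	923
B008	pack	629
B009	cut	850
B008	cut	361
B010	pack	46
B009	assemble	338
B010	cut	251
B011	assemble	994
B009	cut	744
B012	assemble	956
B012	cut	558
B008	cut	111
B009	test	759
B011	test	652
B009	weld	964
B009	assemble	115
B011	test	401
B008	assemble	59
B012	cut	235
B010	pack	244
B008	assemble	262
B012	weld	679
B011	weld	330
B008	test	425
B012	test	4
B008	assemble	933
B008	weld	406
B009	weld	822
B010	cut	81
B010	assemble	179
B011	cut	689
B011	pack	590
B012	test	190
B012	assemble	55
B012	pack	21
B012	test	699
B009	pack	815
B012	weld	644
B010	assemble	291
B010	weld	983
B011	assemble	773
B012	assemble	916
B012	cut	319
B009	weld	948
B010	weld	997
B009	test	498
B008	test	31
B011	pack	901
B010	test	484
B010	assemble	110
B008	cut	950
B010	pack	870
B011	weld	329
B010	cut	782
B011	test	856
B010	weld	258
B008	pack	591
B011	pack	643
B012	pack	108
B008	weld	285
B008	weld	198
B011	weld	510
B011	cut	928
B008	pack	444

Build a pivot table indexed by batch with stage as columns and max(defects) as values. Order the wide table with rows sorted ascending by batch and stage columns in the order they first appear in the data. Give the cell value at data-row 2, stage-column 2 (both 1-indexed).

841

With rows sorted ascending by batch, row 2 is batch=B009. stage columns in first-appearance order: pack, assemble, test, cut, weld; column 2 is assemble.
Long rows with batch=B009, stage=assemble: max(841, 338, 115) = 841.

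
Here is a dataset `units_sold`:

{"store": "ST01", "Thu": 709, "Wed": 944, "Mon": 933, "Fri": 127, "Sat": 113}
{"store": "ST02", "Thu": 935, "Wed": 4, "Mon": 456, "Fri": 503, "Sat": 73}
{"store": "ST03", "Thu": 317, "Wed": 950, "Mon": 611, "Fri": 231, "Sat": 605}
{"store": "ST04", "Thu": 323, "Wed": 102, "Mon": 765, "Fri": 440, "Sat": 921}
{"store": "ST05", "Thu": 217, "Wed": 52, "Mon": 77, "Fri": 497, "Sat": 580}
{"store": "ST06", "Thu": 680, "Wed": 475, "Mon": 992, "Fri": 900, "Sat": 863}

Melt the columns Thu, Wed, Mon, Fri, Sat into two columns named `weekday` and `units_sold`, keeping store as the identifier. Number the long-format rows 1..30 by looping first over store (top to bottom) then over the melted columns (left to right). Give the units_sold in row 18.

30 rows total (6 × 5). Row 18: index ⌊(18-1)/5⌋ = 3 into store → ST04; (18-1) mod 5 = 2 into the melted columns → Mon.
So row 18 is (ST04, Mon, 765); units_sold = 765.

765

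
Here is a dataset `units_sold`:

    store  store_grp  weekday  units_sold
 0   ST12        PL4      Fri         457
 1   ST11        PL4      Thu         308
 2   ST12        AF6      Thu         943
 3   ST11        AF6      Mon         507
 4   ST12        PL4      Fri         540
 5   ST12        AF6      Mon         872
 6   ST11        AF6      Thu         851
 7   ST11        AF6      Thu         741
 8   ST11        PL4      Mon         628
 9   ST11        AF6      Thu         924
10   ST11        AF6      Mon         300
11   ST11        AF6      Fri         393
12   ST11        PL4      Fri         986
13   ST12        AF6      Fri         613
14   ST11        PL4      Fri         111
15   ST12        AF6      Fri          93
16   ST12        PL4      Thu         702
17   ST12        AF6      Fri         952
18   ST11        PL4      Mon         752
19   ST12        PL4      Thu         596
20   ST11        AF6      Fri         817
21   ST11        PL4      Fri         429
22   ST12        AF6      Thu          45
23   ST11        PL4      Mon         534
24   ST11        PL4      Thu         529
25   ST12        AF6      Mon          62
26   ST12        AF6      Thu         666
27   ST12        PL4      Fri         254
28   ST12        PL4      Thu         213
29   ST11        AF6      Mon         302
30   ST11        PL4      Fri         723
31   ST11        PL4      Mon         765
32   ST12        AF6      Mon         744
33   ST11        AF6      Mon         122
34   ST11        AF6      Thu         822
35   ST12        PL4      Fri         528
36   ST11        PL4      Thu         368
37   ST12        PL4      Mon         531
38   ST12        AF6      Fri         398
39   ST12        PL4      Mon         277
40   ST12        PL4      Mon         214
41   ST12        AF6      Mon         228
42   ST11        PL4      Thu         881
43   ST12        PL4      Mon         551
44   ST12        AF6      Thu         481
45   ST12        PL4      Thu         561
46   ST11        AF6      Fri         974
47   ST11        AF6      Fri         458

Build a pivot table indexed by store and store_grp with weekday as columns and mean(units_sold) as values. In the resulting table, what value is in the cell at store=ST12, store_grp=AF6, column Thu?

Rows with store=ST12, store_grp=AF6 and weekday=Thu: units_sold values are 943, 45, 666, 481.
(943 + 45 + 666 + 481) / 4 = 533.75.

533.75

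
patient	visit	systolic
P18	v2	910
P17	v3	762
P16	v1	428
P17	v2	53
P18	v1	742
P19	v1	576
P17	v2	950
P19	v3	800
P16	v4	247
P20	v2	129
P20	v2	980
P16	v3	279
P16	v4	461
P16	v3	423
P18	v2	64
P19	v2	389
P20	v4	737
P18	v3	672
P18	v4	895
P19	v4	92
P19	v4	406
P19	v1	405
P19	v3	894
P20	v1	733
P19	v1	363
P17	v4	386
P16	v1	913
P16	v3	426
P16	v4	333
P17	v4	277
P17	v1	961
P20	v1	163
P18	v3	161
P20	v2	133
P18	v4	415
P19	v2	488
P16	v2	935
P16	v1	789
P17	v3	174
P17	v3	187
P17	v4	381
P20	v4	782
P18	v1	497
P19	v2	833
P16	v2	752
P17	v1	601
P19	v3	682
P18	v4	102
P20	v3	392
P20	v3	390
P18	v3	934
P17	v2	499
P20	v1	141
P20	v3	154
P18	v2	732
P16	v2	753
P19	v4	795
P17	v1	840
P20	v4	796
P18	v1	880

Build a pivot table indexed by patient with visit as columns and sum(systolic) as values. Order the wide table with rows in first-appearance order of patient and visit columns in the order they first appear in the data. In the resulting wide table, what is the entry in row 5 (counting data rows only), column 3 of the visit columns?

1037

With rows in first-appearance order of patient, row 5 is patient=P20. visit columns in first-appearance order: v2, v3, v1, v4; column 3 is v1.
Long rows with patient=P20, visit=v1: 733 + 163 + 141 = 1037.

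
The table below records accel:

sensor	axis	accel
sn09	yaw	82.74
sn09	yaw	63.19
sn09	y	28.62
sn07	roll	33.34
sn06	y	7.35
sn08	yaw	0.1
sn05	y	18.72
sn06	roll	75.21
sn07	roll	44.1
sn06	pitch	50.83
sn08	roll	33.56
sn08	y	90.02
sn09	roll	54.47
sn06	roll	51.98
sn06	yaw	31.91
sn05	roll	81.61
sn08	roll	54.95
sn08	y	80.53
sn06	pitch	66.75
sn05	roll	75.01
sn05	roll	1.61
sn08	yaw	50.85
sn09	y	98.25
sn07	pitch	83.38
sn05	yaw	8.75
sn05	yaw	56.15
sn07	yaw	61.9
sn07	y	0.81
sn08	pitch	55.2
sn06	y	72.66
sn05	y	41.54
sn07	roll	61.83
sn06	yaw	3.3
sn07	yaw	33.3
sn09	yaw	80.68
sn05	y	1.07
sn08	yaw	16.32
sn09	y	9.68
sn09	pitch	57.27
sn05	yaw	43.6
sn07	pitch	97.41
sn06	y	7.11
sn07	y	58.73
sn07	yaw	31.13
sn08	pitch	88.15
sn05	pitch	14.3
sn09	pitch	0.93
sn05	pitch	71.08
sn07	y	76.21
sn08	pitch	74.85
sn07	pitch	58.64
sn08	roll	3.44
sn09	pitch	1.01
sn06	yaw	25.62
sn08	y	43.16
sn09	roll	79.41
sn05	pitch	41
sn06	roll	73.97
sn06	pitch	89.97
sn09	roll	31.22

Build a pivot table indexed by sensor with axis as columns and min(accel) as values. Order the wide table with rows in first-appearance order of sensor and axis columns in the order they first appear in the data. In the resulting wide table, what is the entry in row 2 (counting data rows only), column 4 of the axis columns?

With rows in first-appearance order of sensor, row 2 is sensor=sn07. axis columns in first-appearance order: yaw, y, roll, pitch; column 4 is pitch.
Long rows with sensor=sn07, axis=pitch: min(83.38, 97.41, 58.64) = 58.64.

58.64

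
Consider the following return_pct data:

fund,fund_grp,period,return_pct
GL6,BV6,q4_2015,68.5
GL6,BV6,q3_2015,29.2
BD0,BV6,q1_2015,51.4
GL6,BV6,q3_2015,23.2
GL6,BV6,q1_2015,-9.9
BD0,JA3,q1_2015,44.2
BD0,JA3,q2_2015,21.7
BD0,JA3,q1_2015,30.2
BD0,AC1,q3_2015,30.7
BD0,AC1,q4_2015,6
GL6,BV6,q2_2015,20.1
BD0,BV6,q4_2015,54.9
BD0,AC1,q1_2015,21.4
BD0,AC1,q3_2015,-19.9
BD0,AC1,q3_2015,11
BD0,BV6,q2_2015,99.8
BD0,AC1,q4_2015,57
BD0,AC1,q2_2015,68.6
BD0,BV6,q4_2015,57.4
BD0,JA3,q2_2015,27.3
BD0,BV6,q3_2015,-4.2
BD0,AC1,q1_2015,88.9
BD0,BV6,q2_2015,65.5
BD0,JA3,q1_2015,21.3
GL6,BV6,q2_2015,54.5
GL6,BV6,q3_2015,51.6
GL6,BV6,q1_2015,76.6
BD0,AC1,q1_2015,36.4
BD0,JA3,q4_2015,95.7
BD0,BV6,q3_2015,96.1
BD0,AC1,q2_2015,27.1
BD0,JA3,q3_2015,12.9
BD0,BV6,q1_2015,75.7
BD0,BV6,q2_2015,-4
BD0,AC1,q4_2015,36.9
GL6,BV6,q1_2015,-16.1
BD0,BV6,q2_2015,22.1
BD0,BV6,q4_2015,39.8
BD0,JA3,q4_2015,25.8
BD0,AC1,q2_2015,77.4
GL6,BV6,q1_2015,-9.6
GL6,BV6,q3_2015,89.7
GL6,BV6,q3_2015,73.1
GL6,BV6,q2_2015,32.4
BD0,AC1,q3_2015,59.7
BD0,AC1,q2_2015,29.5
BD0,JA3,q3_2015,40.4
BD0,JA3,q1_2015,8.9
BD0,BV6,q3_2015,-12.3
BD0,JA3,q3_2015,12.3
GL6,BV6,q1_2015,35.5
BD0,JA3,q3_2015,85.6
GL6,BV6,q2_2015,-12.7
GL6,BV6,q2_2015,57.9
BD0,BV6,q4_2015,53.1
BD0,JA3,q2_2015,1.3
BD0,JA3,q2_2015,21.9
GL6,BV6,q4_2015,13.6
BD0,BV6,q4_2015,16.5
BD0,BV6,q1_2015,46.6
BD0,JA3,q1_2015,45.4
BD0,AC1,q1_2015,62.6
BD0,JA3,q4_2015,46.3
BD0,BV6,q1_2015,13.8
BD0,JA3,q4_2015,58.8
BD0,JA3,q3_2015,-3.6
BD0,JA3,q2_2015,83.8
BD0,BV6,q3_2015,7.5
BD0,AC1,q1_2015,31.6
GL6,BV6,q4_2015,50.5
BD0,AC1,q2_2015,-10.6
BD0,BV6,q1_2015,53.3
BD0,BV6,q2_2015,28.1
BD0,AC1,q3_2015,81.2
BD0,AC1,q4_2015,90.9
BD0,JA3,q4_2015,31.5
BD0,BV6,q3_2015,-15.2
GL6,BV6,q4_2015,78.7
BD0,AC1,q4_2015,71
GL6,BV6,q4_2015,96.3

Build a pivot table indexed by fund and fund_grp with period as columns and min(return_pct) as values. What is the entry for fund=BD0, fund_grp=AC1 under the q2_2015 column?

-10.6

Rows with fund=BD0, fund_grp=AC1 and period=q2_2015: return_pct values are 68.6, 27.1, 77.4, 29.5, -10.6.
min(68.6, 27.1, 77.4, 29.5, -10.6) = -10.6.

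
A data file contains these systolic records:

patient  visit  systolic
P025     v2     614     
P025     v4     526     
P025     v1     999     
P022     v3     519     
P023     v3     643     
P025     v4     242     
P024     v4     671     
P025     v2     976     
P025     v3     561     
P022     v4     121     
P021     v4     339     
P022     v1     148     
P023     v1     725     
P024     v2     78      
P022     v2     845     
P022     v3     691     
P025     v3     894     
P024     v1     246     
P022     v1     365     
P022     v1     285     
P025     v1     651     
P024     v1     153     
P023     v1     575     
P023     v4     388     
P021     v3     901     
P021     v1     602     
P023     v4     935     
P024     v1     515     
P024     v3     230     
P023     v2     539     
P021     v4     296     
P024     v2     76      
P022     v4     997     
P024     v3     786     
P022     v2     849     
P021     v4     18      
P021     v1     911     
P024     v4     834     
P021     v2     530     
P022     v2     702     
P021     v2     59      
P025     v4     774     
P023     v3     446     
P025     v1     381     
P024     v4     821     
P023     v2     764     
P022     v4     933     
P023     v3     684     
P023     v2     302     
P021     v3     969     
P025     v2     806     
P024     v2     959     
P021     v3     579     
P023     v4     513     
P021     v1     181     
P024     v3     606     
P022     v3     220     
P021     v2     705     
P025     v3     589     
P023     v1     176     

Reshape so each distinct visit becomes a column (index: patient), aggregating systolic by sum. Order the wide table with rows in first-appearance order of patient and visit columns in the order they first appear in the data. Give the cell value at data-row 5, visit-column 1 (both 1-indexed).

With rows in first-appearance order of patient, row 5 is patient=P021. visit columns in first-appearance order: v2, v4, v1, v3; column 1 is v2.
Long rows with patient=P021, visit=v2: 530 + 59 + 705 = 1294.

1294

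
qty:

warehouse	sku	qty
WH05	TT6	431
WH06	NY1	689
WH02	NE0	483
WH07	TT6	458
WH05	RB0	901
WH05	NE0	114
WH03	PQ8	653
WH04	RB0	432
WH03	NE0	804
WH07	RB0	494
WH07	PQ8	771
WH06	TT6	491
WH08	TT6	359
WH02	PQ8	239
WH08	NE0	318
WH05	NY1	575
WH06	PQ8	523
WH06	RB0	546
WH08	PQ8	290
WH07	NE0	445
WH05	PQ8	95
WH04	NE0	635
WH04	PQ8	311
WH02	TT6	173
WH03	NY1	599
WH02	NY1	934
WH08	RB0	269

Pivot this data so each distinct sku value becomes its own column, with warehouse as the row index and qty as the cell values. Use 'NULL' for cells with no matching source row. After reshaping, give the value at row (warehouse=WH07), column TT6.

458

The long row with warehouse=WH07, sku=TT6 has qty=458.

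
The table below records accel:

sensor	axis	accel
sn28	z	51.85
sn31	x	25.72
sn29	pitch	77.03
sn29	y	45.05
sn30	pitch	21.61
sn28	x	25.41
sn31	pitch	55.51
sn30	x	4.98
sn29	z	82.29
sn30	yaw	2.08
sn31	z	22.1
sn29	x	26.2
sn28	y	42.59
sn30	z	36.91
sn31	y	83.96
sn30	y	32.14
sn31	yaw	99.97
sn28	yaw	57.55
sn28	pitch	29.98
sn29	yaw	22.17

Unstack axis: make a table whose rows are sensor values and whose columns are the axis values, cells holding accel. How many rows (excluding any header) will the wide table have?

4

4 distinct sensor values → 4 rows.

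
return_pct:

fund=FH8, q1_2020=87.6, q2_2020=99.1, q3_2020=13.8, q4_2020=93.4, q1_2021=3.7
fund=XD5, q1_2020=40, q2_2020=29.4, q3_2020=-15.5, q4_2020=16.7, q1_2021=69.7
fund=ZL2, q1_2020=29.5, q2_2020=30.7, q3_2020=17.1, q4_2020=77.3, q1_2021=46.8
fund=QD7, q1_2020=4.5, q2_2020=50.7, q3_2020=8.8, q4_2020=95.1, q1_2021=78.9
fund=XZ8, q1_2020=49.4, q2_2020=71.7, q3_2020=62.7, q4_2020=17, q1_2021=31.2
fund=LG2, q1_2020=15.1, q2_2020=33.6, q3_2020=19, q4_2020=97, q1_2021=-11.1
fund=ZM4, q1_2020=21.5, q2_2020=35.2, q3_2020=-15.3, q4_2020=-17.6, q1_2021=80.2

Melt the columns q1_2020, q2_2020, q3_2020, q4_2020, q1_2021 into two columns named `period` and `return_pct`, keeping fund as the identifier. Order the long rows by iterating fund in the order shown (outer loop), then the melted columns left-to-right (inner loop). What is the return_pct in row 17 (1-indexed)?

50.7

35 rows total (7 × 5). Row 17: index ⌊(17-1)/5⌋ = 3 into fund → QD7; (17-1) mod 5 = 1 into the melted columns → q2_2020.
So row 17 is (QD7, q2_2020, 50.7); return_pct = 50.7.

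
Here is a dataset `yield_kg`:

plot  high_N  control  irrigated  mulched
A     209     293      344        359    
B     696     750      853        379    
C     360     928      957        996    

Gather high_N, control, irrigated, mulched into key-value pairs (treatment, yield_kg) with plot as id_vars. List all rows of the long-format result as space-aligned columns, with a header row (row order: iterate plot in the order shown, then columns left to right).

Each (plot, column) pair becomes one row: 3 × 4 = 12 rows.
For example, (A, high_N) → yield_kg=209.

plot  treatment  yield_kg
A     high_N     209     
A     control    293     
A     irrigated  344     
A     mulched    359     
B     high_N     696     
B     control    750     
B     irrigated  853     
B     mulched    379     
C     high_N     360     
C     control    928     
C     irrigated  957     
C     mulched    996     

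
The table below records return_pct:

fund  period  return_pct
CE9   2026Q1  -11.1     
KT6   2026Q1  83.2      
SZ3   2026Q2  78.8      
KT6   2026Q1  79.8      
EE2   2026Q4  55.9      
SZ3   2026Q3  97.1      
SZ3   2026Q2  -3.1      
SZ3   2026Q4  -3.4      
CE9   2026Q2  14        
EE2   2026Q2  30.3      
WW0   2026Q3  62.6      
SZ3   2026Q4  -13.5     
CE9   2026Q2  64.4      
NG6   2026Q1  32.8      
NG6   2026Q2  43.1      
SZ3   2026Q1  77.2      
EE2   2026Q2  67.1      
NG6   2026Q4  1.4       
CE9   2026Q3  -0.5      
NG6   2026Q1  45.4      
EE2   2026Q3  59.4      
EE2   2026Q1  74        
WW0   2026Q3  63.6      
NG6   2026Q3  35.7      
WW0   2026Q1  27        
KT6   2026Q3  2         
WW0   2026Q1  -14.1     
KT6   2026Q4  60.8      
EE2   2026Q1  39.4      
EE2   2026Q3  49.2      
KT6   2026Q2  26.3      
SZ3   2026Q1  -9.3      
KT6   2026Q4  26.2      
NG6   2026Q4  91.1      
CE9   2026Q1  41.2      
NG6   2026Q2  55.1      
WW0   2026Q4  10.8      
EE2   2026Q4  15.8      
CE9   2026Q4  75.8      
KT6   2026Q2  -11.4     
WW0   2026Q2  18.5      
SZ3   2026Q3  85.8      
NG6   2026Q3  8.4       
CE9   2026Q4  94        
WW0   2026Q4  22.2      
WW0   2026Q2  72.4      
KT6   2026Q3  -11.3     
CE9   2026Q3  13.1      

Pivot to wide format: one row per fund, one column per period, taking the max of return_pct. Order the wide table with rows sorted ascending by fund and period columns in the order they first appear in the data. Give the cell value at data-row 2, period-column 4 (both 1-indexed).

59.4

With rows sorted ascending by fund, row 2 is fund=EE2. period columns in first-appearance order: 2026Q1, 2026Q2, 2026Q4, 2026Q3; column 4 is 2026Q3.
Long rows with fund=EE2, period=2026Q3: max(59.4, 49.2) = 59.4.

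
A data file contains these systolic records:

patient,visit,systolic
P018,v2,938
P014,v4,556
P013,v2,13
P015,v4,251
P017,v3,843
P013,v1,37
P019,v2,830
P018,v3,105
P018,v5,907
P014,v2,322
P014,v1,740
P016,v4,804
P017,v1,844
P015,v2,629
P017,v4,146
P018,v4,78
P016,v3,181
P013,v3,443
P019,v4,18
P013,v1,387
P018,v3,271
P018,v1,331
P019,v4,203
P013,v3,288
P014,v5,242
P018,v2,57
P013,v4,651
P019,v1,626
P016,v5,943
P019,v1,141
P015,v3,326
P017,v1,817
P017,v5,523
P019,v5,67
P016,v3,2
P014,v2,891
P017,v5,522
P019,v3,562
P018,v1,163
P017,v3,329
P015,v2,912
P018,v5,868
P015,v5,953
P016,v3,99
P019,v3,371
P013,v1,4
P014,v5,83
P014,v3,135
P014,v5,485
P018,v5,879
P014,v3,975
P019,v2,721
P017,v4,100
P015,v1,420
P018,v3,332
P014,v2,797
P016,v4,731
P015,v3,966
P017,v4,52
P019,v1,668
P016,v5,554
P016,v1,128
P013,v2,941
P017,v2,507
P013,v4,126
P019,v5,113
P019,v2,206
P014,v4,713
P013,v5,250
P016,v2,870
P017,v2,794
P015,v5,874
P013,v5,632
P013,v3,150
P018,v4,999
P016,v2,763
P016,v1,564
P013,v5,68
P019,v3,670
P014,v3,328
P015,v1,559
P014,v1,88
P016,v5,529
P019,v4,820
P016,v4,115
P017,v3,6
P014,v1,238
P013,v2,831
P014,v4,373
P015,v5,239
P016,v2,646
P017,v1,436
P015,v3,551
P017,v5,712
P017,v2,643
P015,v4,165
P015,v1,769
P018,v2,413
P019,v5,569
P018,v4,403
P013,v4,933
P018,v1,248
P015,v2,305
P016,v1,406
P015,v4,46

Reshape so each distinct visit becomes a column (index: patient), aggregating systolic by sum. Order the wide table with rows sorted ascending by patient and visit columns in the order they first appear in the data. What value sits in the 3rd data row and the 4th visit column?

1748

With rows sorted ascending by patient, row 3 is patient=P015. visit columns in first-appearance order: v2, v4, v3, v1, v5; column 4 is v1.
Long rows with patient=P015, visit=v1: 420 + 559 + 769 = 1748.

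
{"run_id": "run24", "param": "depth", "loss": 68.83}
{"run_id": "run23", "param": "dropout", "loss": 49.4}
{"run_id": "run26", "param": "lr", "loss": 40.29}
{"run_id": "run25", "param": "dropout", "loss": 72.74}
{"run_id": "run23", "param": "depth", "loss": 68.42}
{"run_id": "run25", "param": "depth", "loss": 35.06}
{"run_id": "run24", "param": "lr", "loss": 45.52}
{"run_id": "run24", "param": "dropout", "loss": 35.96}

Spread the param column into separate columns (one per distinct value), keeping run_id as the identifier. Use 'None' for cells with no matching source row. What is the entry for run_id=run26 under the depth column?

No long-format row has run_id=run26 and param=depth, so the cell is None.

None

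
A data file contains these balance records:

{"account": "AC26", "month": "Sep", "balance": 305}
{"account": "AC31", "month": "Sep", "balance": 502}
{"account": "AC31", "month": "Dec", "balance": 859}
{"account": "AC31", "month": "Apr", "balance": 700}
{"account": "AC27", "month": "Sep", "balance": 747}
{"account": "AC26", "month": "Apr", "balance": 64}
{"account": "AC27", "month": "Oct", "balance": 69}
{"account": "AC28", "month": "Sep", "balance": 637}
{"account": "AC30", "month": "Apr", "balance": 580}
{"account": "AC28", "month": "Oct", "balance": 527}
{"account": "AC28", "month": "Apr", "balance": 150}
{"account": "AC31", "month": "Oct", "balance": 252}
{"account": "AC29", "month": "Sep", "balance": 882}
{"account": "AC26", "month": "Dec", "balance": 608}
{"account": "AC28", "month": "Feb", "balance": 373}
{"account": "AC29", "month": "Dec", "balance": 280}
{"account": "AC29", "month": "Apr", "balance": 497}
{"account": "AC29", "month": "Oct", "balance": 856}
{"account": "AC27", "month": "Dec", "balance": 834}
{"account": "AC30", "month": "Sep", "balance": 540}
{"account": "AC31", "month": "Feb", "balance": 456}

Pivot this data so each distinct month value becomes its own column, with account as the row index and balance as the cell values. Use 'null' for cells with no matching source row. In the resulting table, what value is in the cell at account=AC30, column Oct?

null

No long-format row has account=AC30 and month=Oct, so the cell is null.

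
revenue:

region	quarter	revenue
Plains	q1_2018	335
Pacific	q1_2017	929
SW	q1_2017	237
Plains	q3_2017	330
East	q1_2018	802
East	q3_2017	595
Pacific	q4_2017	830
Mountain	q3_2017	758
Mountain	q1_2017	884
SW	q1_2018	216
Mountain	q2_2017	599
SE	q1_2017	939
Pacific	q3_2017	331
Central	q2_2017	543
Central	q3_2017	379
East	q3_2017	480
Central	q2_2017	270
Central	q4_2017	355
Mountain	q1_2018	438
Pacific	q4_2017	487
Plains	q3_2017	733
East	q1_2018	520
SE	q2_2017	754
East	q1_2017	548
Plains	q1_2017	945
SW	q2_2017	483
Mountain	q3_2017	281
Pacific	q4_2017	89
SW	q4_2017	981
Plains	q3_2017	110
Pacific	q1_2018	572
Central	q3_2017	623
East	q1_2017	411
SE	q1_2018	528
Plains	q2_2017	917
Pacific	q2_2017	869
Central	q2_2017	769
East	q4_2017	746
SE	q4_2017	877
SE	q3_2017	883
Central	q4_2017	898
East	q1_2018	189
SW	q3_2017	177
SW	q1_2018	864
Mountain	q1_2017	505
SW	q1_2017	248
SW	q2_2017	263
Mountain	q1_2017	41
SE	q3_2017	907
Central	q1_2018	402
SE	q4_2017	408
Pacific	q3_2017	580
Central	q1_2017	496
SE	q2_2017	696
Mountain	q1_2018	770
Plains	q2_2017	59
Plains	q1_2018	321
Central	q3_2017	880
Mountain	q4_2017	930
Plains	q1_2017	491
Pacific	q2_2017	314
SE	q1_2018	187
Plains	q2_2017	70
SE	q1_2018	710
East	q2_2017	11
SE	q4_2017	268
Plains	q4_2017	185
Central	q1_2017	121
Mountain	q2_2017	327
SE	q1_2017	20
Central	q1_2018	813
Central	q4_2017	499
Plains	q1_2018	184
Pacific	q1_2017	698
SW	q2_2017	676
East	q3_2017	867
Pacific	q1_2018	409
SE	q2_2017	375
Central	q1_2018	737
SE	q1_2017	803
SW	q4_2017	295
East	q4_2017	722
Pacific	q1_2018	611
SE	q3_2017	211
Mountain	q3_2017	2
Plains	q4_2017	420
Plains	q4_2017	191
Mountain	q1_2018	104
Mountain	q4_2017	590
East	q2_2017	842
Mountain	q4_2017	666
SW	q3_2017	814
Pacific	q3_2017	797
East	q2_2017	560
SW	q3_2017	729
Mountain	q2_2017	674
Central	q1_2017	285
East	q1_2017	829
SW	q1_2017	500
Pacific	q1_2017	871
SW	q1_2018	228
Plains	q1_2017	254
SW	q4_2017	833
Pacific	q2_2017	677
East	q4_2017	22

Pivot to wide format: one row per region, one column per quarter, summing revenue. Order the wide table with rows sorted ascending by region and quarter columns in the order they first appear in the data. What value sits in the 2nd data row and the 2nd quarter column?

1788

With rows sorted ascending by region, row 2 is region=East. quarter columns in first-appearance order: q1_2018, q1_2017, q3_2017, q4_2017, q2_2017; column 2 is q1_2017.
Long rows with region=East, quarter=q1_2017: 548 + 411 + 829 = 1788.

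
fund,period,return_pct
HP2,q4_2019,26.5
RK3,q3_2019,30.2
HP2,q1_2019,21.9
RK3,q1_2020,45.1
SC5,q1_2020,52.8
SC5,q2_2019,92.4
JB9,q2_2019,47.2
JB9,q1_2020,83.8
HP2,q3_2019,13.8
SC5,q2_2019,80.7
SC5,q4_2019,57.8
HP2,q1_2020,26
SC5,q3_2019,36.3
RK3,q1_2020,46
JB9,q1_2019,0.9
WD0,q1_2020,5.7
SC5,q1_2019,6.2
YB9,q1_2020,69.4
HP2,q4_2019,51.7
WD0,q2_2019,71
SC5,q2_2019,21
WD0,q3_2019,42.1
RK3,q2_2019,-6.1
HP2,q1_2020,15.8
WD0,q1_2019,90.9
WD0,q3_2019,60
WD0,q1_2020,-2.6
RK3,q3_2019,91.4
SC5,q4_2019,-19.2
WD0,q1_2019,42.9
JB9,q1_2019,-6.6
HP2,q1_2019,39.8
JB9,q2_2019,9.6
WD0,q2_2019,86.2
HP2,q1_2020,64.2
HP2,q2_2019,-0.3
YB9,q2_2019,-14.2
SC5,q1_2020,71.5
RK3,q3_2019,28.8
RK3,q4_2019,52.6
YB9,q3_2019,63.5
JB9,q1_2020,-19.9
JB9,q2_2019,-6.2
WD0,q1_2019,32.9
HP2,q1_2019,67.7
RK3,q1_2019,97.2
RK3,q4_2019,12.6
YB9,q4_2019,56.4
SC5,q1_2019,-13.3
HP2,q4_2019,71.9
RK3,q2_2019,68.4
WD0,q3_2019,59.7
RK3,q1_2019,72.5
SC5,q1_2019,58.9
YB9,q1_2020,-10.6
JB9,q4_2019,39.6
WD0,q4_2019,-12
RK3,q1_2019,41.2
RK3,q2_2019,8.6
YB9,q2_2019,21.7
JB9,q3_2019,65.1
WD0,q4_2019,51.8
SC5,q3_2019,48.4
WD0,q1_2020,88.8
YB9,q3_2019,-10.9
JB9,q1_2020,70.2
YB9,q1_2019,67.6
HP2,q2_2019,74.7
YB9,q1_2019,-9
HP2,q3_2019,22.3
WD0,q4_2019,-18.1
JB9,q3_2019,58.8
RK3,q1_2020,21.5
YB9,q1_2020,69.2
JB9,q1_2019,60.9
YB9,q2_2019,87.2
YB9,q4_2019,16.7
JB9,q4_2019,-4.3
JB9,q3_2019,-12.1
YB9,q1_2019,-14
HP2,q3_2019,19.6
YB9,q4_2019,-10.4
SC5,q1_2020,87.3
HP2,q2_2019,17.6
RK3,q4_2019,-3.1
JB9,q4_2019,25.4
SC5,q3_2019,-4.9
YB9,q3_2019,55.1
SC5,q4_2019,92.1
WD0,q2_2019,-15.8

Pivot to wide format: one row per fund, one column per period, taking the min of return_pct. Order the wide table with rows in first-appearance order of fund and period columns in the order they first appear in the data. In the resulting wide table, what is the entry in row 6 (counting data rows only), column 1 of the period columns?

With rows in first-appearance order of fund, row 6 is fund=YB9. period columns in first-appearance order: q4_2019, q3_2019, q1_2019, q1_2020, q2_2019; column 1 is q4_2019.
Long rows with fund=YB9, period=q4_2019: min(56.4, 16.7, -10.4) = -10.4.

-10.4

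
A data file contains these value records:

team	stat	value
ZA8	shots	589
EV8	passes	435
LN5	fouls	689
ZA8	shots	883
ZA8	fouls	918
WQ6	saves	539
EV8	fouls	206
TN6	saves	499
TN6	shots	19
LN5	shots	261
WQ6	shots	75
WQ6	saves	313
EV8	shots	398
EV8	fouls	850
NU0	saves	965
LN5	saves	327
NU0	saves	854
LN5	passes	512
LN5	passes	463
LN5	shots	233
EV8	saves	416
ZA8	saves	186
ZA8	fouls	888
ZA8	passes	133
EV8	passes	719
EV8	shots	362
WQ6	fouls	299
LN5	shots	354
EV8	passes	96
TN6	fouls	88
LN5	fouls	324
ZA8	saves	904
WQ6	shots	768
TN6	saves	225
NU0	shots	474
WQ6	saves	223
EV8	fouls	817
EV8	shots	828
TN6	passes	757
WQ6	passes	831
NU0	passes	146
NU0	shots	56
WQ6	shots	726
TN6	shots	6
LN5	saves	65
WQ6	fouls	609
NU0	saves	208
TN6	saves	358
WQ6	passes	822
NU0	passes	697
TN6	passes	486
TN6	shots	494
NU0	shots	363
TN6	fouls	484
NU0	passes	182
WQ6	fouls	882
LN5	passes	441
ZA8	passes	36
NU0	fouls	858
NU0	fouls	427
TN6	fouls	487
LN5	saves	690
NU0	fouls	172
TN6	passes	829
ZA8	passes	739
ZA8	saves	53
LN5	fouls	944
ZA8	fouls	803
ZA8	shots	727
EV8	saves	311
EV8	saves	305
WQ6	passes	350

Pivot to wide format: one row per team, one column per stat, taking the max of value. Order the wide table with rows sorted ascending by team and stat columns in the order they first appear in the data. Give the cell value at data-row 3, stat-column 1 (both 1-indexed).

With rows sorted ascending by team, row 3 is team=NU0. stat columns in first-appearance order: shots, passes, fouls, saves; column 1 is shots.
Long rows with team=NU0, stat=shots: max(474, 56, 363) = 474.

474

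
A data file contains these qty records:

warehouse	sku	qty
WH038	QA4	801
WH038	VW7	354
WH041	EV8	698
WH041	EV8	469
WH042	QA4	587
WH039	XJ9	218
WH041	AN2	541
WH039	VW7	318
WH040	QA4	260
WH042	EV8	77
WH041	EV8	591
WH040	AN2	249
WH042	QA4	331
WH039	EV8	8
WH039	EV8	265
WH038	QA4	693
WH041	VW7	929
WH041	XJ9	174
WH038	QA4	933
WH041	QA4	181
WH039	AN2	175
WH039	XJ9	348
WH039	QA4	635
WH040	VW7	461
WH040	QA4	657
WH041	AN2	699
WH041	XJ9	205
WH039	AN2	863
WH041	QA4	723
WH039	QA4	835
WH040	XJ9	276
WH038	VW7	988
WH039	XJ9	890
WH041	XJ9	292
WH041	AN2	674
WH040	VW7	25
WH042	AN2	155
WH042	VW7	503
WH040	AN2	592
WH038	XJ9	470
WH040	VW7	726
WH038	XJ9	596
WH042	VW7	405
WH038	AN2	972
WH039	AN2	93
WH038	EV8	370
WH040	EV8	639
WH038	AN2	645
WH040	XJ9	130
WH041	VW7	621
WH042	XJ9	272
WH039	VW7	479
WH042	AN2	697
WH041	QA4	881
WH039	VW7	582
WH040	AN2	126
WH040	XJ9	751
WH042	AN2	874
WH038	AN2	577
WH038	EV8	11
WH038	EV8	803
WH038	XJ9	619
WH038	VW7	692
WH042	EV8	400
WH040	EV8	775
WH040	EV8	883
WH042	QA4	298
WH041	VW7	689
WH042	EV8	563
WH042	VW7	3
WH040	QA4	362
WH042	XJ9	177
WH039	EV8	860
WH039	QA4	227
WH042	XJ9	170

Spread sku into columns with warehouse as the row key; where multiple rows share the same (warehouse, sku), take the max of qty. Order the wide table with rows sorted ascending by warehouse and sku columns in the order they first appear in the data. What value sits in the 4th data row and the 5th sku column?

699

With rows sorted ascending by warehouse, row 4 is warehouse=WH041. sku columns in first-appearance order: QA4, VW7, EV8, XJ9, AN2; column 5 is AN2.
Long rows with warehouse=WH041, sku=AN2: max(541, 699, 674) = 699.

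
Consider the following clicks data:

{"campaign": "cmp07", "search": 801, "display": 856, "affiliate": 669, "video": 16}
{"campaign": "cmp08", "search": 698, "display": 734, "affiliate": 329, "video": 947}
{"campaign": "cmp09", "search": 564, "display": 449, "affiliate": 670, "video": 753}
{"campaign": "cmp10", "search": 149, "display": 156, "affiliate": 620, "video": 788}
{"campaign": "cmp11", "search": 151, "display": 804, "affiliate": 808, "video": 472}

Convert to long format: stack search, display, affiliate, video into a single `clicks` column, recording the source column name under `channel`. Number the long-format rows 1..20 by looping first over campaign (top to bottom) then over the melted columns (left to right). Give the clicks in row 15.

20 rows total (5 × 4). Row 15: index ⌊(15-1)/4⌋ = 3 into campaign → cmp10; (15-1) mod 4 = 2 into the melted columns → affiliate.
So row 15 is (cmp10, affiliate, 620); clicks = 620.

620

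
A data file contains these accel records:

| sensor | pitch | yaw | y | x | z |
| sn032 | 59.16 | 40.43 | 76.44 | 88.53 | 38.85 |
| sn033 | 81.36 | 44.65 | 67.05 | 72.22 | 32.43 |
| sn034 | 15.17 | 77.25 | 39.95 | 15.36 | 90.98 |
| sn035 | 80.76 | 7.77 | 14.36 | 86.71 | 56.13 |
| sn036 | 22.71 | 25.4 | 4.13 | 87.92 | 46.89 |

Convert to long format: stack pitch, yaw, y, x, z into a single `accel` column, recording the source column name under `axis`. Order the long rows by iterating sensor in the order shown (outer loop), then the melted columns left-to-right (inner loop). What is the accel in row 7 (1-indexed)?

44.65

25 rows total (5 × 5). Row 7: index ⌊(7-1)/5⌋ = 1 into sensor → sn033; (7-1) mod 5 = 1 into the melted columns → yaw.
So row 7 is (sn033, yaw, 44.65); accel = 44.65.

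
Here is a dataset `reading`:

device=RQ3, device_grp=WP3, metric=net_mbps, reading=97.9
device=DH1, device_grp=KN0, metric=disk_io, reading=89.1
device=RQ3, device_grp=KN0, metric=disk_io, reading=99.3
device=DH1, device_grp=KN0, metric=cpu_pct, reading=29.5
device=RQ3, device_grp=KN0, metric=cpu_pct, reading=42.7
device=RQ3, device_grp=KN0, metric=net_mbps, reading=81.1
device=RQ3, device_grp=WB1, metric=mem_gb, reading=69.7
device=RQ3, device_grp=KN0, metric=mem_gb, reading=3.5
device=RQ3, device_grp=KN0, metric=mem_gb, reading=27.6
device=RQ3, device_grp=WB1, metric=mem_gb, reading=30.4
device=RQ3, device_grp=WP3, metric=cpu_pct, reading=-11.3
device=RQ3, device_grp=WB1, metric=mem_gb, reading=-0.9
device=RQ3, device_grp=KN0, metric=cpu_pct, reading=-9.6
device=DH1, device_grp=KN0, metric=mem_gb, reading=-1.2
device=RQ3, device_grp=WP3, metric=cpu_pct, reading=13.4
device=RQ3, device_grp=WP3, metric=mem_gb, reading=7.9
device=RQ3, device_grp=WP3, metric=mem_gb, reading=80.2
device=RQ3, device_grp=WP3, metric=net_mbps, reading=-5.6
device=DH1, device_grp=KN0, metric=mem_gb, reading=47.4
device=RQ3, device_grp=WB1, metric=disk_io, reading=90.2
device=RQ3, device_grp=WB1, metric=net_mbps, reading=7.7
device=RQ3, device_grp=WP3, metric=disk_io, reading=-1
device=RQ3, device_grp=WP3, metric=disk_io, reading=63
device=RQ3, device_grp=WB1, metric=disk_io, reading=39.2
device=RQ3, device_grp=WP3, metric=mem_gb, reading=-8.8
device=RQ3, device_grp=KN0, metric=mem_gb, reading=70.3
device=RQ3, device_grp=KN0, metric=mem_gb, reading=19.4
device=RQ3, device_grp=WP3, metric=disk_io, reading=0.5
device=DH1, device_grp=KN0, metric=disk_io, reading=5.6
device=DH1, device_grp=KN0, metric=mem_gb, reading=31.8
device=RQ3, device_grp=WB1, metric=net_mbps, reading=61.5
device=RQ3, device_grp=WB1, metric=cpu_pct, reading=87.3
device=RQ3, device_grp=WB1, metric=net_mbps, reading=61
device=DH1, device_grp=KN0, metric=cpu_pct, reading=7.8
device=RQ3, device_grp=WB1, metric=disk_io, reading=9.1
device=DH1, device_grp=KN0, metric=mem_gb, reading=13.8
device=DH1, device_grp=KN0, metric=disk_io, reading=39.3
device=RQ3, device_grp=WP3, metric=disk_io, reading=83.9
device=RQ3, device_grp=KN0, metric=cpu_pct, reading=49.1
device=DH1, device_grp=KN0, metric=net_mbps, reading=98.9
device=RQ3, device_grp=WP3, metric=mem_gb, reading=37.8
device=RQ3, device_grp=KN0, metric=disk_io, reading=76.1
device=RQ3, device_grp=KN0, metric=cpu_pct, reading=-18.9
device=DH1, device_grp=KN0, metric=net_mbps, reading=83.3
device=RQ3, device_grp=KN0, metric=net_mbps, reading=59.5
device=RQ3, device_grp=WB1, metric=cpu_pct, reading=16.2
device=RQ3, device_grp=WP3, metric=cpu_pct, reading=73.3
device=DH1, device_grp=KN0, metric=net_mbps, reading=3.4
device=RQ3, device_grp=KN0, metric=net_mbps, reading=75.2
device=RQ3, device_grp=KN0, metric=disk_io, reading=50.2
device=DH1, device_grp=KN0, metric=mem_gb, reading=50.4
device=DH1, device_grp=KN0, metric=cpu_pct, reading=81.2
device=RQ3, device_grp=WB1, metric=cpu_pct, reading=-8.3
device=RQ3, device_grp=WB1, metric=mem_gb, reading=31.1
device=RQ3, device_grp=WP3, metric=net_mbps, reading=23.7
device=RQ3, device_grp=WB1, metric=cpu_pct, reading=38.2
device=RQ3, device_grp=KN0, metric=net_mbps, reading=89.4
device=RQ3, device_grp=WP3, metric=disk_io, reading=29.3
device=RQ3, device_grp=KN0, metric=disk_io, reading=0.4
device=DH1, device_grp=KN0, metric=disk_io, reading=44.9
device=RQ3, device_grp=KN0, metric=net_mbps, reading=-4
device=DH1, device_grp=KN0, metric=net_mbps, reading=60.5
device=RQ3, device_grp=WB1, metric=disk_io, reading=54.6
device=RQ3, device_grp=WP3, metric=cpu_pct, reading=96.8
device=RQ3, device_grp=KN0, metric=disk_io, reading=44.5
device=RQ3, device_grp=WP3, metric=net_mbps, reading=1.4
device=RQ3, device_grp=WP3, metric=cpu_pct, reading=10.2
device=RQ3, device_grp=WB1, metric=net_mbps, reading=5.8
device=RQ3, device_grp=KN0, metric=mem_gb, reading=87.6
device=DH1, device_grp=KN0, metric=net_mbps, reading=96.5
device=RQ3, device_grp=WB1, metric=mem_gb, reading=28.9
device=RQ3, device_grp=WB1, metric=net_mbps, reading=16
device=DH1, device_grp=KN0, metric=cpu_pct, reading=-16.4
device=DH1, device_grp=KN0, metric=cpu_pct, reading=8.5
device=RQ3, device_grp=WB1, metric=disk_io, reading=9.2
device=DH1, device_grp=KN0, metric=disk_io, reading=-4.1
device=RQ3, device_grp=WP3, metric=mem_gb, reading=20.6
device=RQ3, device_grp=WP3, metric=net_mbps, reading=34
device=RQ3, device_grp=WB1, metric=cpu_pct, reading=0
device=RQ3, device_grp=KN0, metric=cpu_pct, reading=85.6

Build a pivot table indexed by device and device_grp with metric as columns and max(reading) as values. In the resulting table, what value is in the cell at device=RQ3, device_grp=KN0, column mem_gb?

87.6

Rows with device=RQ3, device_grp=KN0 and metric=mem_gb: reading values are 3.5, 27.6, 70.3, 19.4, 87.6.
max(3.5, 27.6, 70.3, 19.4, 87.6) = 87.6.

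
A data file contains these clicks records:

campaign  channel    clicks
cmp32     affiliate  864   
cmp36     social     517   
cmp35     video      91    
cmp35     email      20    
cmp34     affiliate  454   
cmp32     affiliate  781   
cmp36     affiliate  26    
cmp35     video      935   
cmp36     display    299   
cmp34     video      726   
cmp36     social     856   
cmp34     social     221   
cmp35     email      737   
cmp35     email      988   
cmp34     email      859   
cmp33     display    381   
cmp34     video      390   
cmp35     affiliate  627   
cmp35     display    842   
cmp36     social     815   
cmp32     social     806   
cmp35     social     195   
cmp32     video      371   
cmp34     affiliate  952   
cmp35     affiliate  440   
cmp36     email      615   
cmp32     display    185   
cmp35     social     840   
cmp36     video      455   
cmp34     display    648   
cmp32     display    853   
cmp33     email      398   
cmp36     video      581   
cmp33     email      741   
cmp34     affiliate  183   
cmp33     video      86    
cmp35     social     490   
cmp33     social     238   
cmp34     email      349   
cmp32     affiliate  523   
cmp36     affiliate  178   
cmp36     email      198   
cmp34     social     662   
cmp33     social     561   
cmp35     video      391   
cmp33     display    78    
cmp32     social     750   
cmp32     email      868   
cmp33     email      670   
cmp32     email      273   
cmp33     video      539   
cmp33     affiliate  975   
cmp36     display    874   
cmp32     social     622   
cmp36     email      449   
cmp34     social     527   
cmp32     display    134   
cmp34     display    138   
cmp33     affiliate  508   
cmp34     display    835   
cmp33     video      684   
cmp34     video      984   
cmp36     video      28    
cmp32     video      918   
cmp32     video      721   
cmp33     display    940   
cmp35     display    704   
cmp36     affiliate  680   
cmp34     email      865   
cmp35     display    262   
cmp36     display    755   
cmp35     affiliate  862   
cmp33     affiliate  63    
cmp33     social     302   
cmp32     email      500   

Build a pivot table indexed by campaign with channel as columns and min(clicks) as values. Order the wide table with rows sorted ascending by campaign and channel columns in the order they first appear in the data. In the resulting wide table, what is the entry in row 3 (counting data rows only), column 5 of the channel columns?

With rows sorted ascending by campaign, row 3 is campaign=cmp34. channel columns in first-appearance order: affiliate, social, video, email, display; column 5 is display.
Long rows with campaign=cmp34, channel=display: min(648, 138, 835) = 138.

138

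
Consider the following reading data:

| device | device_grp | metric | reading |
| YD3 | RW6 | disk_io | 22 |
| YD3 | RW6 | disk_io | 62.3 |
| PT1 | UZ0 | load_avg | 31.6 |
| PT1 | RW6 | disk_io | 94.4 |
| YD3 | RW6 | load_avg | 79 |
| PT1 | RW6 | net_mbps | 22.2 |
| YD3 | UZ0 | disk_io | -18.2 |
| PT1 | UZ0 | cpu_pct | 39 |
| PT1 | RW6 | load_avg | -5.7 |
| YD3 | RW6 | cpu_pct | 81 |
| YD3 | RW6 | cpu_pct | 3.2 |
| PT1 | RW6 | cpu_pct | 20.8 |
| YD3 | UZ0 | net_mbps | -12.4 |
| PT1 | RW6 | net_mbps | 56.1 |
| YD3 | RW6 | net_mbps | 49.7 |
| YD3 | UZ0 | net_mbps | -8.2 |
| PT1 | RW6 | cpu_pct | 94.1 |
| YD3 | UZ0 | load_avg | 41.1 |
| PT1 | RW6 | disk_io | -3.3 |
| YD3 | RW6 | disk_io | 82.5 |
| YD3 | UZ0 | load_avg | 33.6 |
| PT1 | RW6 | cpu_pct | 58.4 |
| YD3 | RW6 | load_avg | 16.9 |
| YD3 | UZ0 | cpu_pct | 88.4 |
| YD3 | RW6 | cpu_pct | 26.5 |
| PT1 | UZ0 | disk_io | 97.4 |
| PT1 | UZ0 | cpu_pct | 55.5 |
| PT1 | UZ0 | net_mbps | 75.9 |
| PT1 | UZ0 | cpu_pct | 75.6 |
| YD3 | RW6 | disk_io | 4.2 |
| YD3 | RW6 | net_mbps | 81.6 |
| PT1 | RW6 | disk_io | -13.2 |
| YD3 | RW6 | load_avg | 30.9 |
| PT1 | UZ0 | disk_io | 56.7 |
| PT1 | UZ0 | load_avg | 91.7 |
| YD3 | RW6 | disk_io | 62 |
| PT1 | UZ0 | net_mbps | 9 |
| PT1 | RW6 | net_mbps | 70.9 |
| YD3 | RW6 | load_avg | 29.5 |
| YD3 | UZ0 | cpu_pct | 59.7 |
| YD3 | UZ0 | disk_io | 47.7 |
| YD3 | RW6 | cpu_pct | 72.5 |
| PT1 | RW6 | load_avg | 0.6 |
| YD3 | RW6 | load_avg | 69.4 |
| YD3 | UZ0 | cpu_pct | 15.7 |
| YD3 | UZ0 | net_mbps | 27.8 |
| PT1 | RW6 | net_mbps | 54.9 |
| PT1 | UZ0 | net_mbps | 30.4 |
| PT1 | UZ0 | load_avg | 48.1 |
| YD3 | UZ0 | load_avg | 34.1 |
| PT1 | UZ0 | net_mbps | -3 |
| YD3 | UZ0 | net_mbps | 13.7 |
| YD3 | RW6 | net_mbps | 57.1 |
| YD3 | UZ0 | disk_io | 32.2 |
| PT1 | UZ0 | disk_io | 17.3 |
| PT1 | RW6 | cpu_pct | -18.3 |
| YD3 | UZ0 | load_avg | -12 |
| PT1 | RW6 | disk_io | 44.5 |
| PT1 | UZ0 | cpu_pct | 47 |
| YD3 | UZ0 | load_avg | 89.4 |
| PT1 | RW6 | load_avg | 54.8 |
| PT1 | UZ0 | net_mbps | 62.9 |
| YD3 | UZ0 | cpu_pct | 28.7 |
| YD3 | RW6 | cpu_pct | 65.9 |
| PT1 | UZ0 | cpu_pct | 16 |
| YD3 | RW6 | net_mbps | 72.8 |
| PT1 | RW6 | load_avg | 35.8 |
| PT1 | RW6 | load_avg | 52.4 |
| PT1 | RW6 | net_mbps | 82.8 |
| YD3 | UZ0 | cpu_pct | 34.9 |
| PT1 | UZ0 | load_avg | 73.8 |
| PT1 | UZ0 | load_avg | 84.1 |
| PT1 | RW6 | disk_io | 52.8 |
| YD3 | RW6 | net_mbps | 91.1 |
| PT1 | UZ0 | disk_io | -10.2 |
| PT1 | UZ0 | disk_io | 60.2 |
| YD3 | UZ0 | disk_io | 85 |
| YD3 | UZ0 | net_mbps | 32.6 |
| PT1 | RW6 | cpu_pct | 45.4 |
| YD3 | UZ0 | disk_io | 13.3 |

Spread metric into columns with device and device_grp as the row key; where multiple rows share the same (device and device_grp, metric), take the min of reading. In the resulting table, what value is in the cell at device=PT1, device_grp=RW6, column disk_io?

Rows with device=PT1, device_grp=RW6 and metric=disk_io: reading values are 94.4, -3.3, -13.2, 44.5, 52.8.
min(94.4, -3.3, -13.2, 44.5, 52.8) = -13.2.

-13.2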